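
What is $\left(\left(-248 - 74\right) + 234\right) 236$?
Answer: $-20768$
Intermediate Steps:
$\left(\left(-248 - 74\right) + 234\right) 236 = \left(-322 + 234\right) 236 = \left(-88\right) 236 = -20768$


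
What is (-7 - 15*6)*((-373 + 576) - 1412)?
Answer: 117273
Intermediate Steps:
(-7 - 15*6)*((-373 + 576) - 1412) = (-7 - 90)*(203 - 1412) = -97*(-1209) = 117273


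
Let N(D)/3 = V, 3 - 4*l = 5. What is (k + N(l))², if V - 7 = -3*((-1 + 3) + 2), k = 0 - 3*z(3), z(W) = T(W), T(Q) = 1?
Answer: 324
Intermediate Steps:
z(W) = 1
l = -½ (l = ¾ - ¼*5 = ¾ - 5/4 = -½ ≈ -0.50000)
k = -3 (k = 0 - 3*1 = 0 - 3 = -3)
V = -5 (V = 7 - 3*((-1 + 3) + 2) = 7 - 3*(2 + 2) = 7 - 3*4 = 7 - 12 = -5)
N(D) = -15 (N(D) = 3*(-5) = -15)
(k + N(l))² = (-3 - 15)² = (-18)² = 324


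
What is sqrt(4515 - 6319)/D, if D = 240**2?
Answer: I*sqrt(451)/28800 ≈ 0.00073739*I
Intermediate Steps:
D = 57600
sqrt(4515 - 6319)/D = sqrt(4515 - 6319)/57600 = sqrt(-1804)*(1/57600) = (2*I*sqrt(451))*(1/57600) = I*sqrt(451)/28800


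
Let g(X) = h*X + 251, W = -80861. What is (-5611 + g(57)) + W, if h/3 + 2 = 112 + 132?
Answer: -44839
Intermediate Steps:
h = 726 (h = -6 + 3*(112 + 132) = -6 + 3*244 = -6 + 732 = 726)
g(X) = 251 + 726*X (g(X) = 726*X + 251 = 251 + 726*X)
(-5611 + g(57)) + W = (-5611 + (251 + 726*57)) - 80861 = (-5611 + (251 + 41382)) - 80861 = (-5611 + 41633) - 80861 = 36022 - 80861 = -44839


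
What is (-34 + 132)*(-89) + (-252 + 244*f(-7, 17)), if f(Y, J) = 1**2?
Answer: -8730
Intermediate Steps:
f(Y, J) = 1
(-34 + 132)*(-89) + (-252 + 244*f(-7, 17)) = (-34 + 132)*(-89) + (-252 + 244*1) = 98*(-89) + (-252 + 244) = -8722 - 8 = -8730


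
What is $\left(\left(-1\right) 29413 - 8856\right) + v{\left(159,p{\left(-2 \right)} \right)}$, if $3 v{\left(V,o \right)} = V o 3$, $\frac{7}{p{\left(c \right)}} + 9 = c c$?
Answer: $- \frac{192458}{5} \approx -38492.0$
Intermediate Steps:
$p{\left(c \right)} = \frac{7}{-9 + c^{2}}$ ($p{\left(c \right)} = \frac{7}{-9 + c c} = \frac{7}{-9 + c^{2}}$)
$v{\left(V,o \right)} = V o$ ($v{\left(V,o \right)} = \frac{V o 3}{3} = \frac{3 V o}{3} = V o$)
$\left(\left(-1\right) 29413 - 8856\right) + v{\left(159,p{\left(-2 \right)} \right)} = \left(\left(-1\right) 29413 - 8856\right) + 159 \frac{7}{-9 + \left(-2\right)^{2}} = \left(-29413 - 8856\right) + 159 \frac{7}{-9 + 4} = -38269 + 159 \frac{7}{-5} = -38269 + 159 \cdot 7 \left(- \frac{1}{5}\right) = -38269 + 159 \left(- \frac{7}{5}\right) = -38269 - \frac{1113}{5} = - \frac{192458}{5}$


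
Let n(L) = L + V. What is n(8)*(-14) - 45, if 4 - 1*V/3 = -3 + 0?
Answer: -451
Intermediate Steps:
V = 21 (V = 12 - 3*(-3 + 0) = 12 - 3*(-3) = 12 + 9 = 21)
n(L) = 21 + L (n(L) = L + 21 = 21 + L)
n(8)*(-14) - 45 = (21 + 8)*(-14) - 45 = 29*(-14) - 45 = -406 - 45 = -451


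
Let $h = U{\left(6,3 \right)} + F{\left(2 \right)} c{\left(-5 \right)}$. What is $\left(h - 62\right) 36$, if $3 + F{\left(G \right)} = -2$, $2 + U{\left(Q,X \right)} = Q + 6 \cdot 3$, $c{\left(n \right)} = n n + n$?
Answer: $-5040$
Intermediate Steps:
$c{\left(n \right)} = n + n^{2}$ ($c{\left(n \right)} = n^{2} + n = n + n^{2}$)
$U{\left(Q,X \right)} = 16 + Q$ ($U{\left(Q,X \right)} = -2 + \left(Q + 6 \cdot 3\right) = -2 + \left(Q + 18\right) = -2 + \left(18 + Q\right) = 16 + Q$)
$F{\left(G \right)} = -5$ ($F{\left(G \right)} = -3 - 2 = -5$)
$h = -78$ ($h = \left(16 + 6\right) - 5 \left(- 5 \left(1 - 5\right)\right) = 22 - 5 \left(\left(-5\right) \left(-4\right)\right) = 22 - 100 = -78$)
$\left(h - 62\right) 36 = \left(-78 - 62\right) 36 = \left(-140\right) 36 = -5040$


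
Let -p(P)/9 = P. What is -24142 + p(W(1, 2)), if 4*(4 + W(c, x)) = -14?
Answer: -48149/2 ≈ -24075.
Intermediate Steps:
W(c, x) = -15/2 (W(c, x) = -4 + (¼)*(-14) = -4 - 7/2 = -15/2)
p(P) = -9*P
-24142 + p(W(1, 2)) = -24142 - 9*(-15/2) = -24142 + 135/2 = -48149/2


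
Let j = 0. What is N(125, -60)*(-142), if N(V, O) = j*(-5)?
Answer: 0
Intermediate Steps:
N(V, O) = 0 (N(V, O) = 0*(-5) = 0)
N(125, -60)*(-142) = 0*(-142) = 0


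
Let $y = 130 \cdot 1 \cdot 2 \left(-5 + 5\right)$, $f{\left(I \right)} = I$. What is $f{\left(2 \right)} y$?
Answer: $0$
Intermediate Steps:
$y = 0$ ($y = 130 \cdot 2 \cdot 0 = 130 \cdot 0 = 0$)
$f{\left(2 \right)} y = 2 \cdot 0 = 0$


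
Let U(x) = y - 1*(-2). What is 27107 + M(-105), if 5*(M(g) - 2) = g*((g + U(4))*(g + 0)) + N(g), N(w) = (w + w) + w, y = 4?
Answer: -191249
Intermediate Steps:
N(w) = 3*w (N(w) = 2*w + w = 3*w)
U(x) = 6 (U(x) = 4 - 1*(-2) = 4 + 2 = 6)
M(g) = 2 + 3*g/5 + g**2*(6 + g)/5 (M(g) = 2 + (g*((g + 6)*(g + 0)) + 3*g)/5 = 2 + (g*((6 + g)*g) + 3*g)/5 = 2 + (g*(g*(6 + g)) + 3*g)/5 = 2 + (g**2*(6 + g) + 3*g)/5 = 2 + (3*g + g**2*(6 + g))/5 = 2 + (3*g/5 + g**2*(6 + g)/5) = 2 + 3*g/5 + g**2*(6 + g)/5)
27107 + M(-105) = 27107 + (2 + (1/5)*(-105)**3 + (3/5)*(-105) + (6/5)*(-105)**2) = 27107 + (2 + (1/5)*(-1157625) - 63 + (6/5)*11025) = 27107 + (2 - 231525 - 63 + 13230) = 27107 - 218356 = -191249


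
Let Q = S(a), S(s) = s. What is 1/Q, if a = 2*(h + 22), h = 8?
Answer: 1/60 ≈ 0.016667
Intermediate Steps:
a = 60 (a = 2*(8 + 22) = 2*30 = 60)
Q = 60
1/Q = 1/60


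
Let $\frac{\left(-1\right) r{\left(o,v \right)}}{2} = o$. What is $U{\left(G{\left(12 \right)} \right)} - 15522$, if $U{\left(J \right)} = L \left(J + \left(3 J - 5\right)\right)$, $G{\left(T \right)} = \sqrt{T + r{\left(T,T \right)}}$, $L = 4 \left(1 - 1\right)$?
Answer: $-15522$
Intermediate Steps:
$r{\left(o,v \right)} = - 2 o$
$L = 0$ ($L = 4 \cdot 0 = 0$)
$G{\left(T \right)} = \sqrt{- T}$ ($G{\left(T \right)} = \sqrt{T - 2 T} = \sqrt{- T}$)
$U{\left(J \right)} = 0$ ($U{\left(J \right)} = 0 \left(J + \left(3 J - 5\right)\right) = 0 \left(J + \left(-5 + 3 J\right)\right) = 0 \left(-5 + 4 J\right) = 0$)
$U{\left(G{\left(12 \right)} \right)} - 15522 = 0 - 15522 = -15522$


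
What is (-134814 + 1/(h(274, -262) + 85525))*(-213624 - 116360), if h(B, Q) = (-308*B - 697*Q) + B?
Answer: 8186443402976512/184021 ≈ 4.4486e+10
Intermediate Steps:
h(B, Q) = -697*Q - 307*B (h(B, Q) = (-697*Q - 308*B) + B = -697*Q - 307*B)
(-134814 + 1/(h(274, -262) + 85525))*(-213624 - 116360) = (-134814 + 1/((-697*(-262) - 307*274) + 85525))*(-213624 - 116360) = (-134814 + 1/((182614 - 84118) + 85525))*(-329984) = (-134814 + 1/(98496 + 85525))*(-329984) = (-134814 + 1/184021)*(-329984) = -24808607093/184021*(-329984) = 8186443402976512/184021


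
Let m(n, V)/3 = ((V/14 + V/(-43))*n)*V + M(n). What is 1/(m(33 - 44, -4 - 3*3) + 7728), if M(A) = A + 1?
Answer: 602/4472463 ≈ 0.00013460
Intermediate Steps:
M(A) = 1 + A
m(n, V) = 3 + 3*n + 87*n*V²/602 (m(n, V) = 3*(((V/14 + V/(-43))*n)*V + (1 + n)) = 3*(((V*(1/14) + V*(-1/43))*n)*V + (1 + n)) = 3*(((V/14 - V/43)*n)*V + (1 + n)) = 3*(((29*V/602)*n)*V + (1 + n)) = 3*((29*V*n/602)*V + (1 + n)) = 3*(29*n*V²/602 + (1 + n)) = 3*(1 + n + 29*n*V²/602) = 3 + 3*n + 87*n*V²/602)
1/(m(33 - 44, -4 - 3*3) + 7728) = 1/((3 + 3*(33 - 44) + 87*(33 - 44)*(-4 - 3*3)²/602) + 7728) = 1/((3 + 3*(-11) + (87/602)*(-11)*(-4 - 9)²) + 7728) = 1/((3 - 33 + (87/602)*(-11)*(-13)²) + 7728) = 1/((3 - 33 + (87/602)*(-11)*169) + 7728) = 1/((3 - 33 - 161733/602) + 7728) = 1/(-179793/602 + 7728) = 1/(4472463/602) = 602/4472463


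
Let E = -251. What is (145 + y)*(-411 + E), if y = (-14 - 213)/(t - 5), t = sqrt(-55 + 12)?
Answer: -3639345/34 - 75137*I*sqrt(43)/34 ≈ -1.0704e+5 - 14491.0*I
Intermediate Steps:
t = I*sqrt(43) (t = sqrt(-43) = I*sqrt(43) ≈ 6.5574*I)
y = -227/(-5 + I*sqrt(43)) (y = (-14 - 213)/(I*sqrt(43) - 5) = -227/(-5 + I*sqrt(43)) ≈ 16.691 + 21.89*I)
(145 + y)*(-411 + E) = (145 + (1135/68 + 227*I*sqrt(43)/68))*(-411 - 251) = (10995/68 + 227*I*sqrt(43)/68)*(-662) = -3639345/34 - 75137*I*sqrt(43)/34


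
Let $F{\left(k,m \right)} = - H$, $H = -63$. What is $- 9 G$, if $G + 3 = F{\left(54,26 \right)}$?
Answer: $-540$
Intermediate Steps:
$F{\left(k,m \right)} = 63$ ($F{\left(k,m \right)} = \left(-1\right) \left(-63\right) = 63$)
$G = 60$ ($G = -3 + 63 = 60$)
$- 9 G = \left(-9\right) 60 = -540$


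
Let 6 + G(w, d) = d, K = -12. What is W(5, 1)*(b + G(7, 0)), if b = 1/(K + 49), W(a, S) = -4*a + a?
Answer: 3315/37 ≈ 89.595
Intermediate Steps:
W(a, S) = -3*a
G(w, d) = -6 + d
b = 1/37 (b = 1/(-12 + 49) = 1/37 ≈ 0.027027)
W(5, 1)*(b + G(7, 0)) = (-3*5)*(1/37 + (-6 + 0)) = -15*(1/37 - 6) = -15*(-221/37) = 3315/37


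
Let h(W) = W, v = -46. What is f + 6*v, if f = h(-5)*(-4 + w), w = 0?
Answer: -256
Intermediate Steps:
f = 20 (f = -5*(-4 + 0) = -5*(-4) = 20)
f + 6*v = 20 + 6*(-46) = 20 - 276 = -256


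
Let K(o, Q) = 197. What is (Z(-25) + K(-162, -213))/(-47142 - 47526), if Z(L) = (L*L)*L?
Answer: 551/3381 ≈ 0.16297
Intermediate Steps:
Z(L) = L³ (Z(L) = L²*L = L³)
(Z(-25) + K(-162, -213))/(-47142 - 47526) = ((-25)³ + 197)/(-47142 - 47526) = (-15625 + 197)/(-94668) = -15428*(-1/94668) = 551/3381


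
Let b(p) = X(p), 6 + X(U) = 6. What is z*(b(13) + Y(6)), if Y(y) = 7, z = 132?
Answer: 924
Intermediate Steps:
X(U) = 0 (X(U) = -6 + 6 = 0)
b(p) = 0
z*(b(13) + Y(6)) = 132*(0 + 7) = 132*7 = 924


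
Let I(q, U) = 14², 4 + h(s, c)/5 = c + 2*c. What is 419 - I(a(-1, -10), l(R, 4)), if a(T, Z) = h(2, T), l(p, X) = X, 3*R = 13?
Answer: 223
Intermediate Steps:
R = 13/3 (R = (⅓)*13 = 13/3 ≈ 4.3333)
h(s, c) = -20 + 15*c (h(s, c) = -20 + 5*(c + 2*c) = -20 + 5*(3*c) = -20 + 15*c)
a(T, Z) = -20 + 15*T
I(q, U) = 196
419 - I(a(-1, -10), l(R, 4)) = 419 - 1*196 = 419 - 196 = 223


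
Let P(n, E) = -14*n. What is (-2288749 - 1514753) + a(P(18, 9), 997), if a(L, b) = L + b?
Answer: -3802757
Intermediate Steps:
(-2288749 - 1514753) + a(P(18, 9), 997) = (-2288749 - 1514753) + (-14*18 + 997) = -3803502 + (-252 + 997) = -3803502 + 745 = -3802757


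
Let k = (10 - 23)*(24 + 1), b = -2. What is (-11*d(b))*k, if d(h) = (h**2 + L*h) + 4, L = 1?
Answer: 21450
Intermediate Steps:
k = -325 (k = -13*25 = -325)
d(h) = 4 + h + h**2 (d(h) = (h**2 + 1*h) + 4 = (h**2 + h) + 4 = (h + h**2) + 4 = 4 + h + h**2)
(-11*d(b))*k = -11*(4 - 2 + (-2)**2)*(-325) = -11*(4 - 2 + 4)*(-325) = -11*6*(-325) = -66*(-325) = 21450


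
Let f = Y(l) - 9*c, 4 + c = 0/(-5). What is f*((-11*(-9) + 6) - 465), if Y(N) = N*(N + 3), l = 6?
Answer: -32400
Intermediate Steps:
c = -4 (c = -4 + 0/(-5) = -4 + 0*(-⅕) = -4 + 0 = -4)
Y(N) = N*(3 + N)
f = 90 (f = 6*(3 + 6) - 9*(-4) = 6*9 + 36 = 54 + 36 = 90)
f*((-11*(-9) + 6) - 465) = 90*((-11*(-9) + 6) - 465) = 90*((99 + 6) - 465) = 90*(105 - 465) = 90*(-360) = -32400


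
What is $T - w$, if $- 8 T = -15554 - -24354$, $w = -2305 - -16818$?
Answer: $-15613$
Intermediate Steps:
$w = 14513$ ($w = -2305 + 16818 = 14513$)
$T = -1100$ ($T = - \frac{-15554 - -24354}{8} = - \frac{-15554 + 24354}{8} = \left(- \frac{1}{8}\right) 8800 = -1100$)
$T - w = -1100 - 14513 = -15613$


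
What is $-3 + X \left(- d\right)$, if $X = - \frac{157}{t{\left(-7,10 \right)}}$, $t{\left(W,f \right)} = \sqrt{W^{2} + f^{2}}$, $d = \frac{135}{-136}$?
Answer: $-3 - \frac{21195 \sqrt{149}}{20264} \approx -15.767$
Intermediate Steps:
$d = - \frac{135}{136}$ ($d = 135 \left(- \frac{1}{136}\right) = - \frac{135}{136} \approx -0.99265$)
$X = - \frac{157 \sqrt{149}}{149}$ ($X = - \frac{157}{\sqrt{\left(-7\right)^{2} + 10^{2}}} = - \frac{157}{\sqrt{49 + 100}} = - \frac{157}{\sqrt{149}} = - 157 \frac{\sqrt{149}}{149} = - \frac{157 \sqrt{149}}{149} \approx -12.862$)
$-3 + X \left(- d\right) = -3 + - \frac{157 \sqrt{149}}{149} \left(\left(-1\right) \left(- \frac{135}{136}\right)\right) = -3 + - \frac{157 \sqrt{149}}{149} \cdot \frac{135}{136} = -3 - \frac{21195 \sqrt{149}}{20264}$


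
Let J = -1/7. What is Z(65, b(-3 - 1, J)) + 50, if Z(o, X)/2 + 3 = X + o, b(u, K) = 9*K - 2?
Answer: 1172/7 ≈ 167.43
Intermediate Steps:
J = -⅐ (J = -1*⅐ = -⅐ ≈ -0.14286)
b(u, K) = -2 + 9*K
Z(o, X) = -6 + 2*X + 2*o (Z(o, X) = -6 + 2*(X + o) = -6 + (2*X + 2*o) = -6 + 2*X + 2*o)
Z(65, b(-3 - 1, J)) + 50 = (-6 + 2*(-2 + 9*(-⅐)) + 2*65) + 50 = (-6 + 2*(-2 - 9/7) + 130) + 50 = (-6 + 2*(-23/7) + 130) + 50 = (-6 - 46/7 + 130) + 50 = 822/7 + 50 = 1172/7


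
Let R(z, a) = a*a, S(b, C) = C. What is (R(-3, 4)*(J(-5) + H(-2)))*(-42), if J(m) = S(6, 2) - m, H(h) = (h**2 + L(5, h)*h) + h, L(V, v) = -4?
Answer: -11424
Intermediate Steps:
R(z, a) = a**2
H(h) = h**2 - 3*h (H(h) = (h**2 - 4*h) + h = h**2 - 3*h)
J(m) = 2 - m
(R(-3, 4)*(J(-5) + H(-2)))*(-42) = (4**2*((2 - 1*(-5)) - 2*(-3 - 2)))*(-42) = (16*((2 + 5) - 2*(-5)))*(-42) = (16*(7 + 10))*(-42) = (16*17)*(-42) = 272*(-42) = -11424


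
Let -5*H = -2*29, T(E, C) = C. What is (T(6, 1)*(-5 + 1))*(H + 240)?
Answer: -5032/5 ≈ -1006.4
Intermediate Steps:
H = 58/5 (H = -(-2)*29/5 = -⅕*(-58) = 58/5 ≈ 11.600)
(T(6, 1)*(-5 + 1))*(H + 240) = (1*(-5 + 1))*(58/5 + 240) = (1*(-4))*(1258/5) = -4*1258/5 = -5032/5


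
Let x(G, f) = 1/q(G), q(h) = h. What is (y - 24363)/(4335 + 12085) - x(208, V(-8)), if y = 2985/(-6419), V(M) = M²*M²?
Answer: -8158582259/5480798960 ≈ -1.4886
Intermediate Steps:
V(M) = M⁴
y = -2985/6419 (y = 2985*(-1/6419) = -2985/6419 ≈ -0.46503)
x(G, f) = 1/G
(y - 24363)/(4335 + 12085) - x(208, V(-8)) = (-2985/6419 - 24363)/(4335 + 12085) - 1/208 = -156389082/6419/16420 - 1*1/208 = -156389082/6419*1/16420 - 1/208 = -78194541/52699990 - 1/208 = -8158582259/5480798960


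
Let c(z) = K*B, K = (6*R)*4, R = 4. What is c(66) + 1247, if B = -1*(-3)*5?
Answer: 2687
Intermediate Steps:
K = 96 (K = (6*4)*4 = 24*4 = 96)
B = 15 (B = 3*5 = 15)
c(z) = 1440 (c(z) = 96*15 = 1440)
c(66) + 1247 = 1440 + 1247 = 2687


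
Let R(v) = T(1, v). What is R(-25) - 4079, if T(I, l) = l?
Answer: -4104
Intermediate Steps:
R(v) = v
R(-25) - 4079 = -25 - 4079 = -4104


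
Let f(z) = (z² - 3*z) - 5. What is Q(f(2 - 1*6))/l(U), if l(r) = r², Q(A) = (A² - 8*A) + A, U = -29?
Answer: 368/841 ≈ 0.43757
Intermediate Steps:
f(z) = -5 + z² - 3*z
Q(A) = A² - 7*A
Q(f(2 - 1*6))/l(U) = ((-5 + (2 - 1*6)² - 3*(2 - 1*6))*(-7 + (-5 + (2 - 1*6)² - 3*(2 - 1*6))))/((-29)²) = ((-5 + (2 - 6)² - 3*(2 - 6))*(-7 + (-5 + (2 - 6)² - 3*(2 - 6))))/841 = ((-5 + (-4)² - 3*(-4))*(-7 + (-5 + (-4)² - 3*(-4))))*(1/841) = ((-5 + 16 + 12)*(-7 + (-5 + 16 + 12)))*(1/841) = (23*(-7 + 23))*(1/841) = (23*16)*(1/841) = 368*(1/841) = 368/841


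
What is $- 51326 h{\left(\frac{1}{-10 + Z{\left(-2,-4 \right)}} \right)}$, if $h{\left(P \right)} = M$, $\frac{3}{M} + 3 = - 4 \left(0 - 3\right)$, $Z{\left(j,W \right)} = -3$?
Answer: $- \frac{51326}{3} \approx -17109.0$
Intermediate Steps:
$M = \frac{1}{3}$ ($M = \frac{3}{-3 - 4 \left(0 - 3\right)} = \frac{3}{-3 - -12} = \frac{3}{-3 + 12} = \frac{3}{9} = 3 \cdot \frac{1}{9} = \frac{1}{3} \approx 0.33333$)
$h{\left(P \right)} = \frac{1}{3}$
$- 51326 h{\left(\frac{1}{-10 + Z{\left(-2,-4 \right)}} \right)} = \left(-51326\right) \frac{1}{3} = - \frac{51326}{3}$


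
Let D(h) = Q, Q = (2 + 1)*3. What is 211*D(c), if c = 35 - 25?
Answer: 1899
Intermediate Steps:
c = 10
Q = 9 (Q = 3*3 = 9)
D(h) = 9
211*D(c) = 211*9 = 1899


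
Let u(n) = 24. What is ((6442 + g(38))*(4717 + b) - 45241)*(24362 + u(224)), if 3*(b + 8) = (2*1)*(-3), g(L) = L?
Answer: 742702917934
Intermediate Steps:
b = -10 (b = -8 + ((2*1)*(-3))/3 = -8 + (2*(-3))/3 = -8 + (1/3)*(-6) = -8 - 2 = -10)
((6442 + g(38))*(4717 + b) - 45241)*(24362 + u(224)) = ((6442 + 38)*(4717 - 10) - 45241)*(24362 + 24) = (6480*4707 - 45241)*24386 = (30501360 - 45241)*24386 = 30456119*24386 = 742702917934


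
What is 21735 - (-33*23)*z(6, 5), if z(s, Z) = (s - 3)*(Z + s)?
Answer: 46782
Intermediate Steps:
z(s, Z) = (-3 + s)*(Z + s)
21735 - (-33*23)*z(6, 5) = 21735 - (-33*23)*(6**2 - 3*5 - 3*6 + 5*6) = 21735 - (-759)*(36 - 15 - 18 + 30) = 21735 - (-759)*33 = 21735 - 1*(-25047) = 21735 + 25047 = 46782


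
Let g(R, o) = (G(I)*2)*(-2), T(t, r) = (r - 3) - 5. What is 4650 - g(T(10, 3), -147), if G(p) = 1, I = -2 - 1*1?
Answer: 4654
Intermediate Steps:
T(t, r) = -8 + r (T(t, r) = (-3 + r) - 5 = -8 + r)
I = -3 (I = -2 - 1 = -3)
g(R, o) = -4 (g(R, o) = (1*2)*(-2) = 2*(-2) = -4)
4650 - g(T(10, 3), -147) = 4650 - 1*(-4) = 4650 + 4 = 4654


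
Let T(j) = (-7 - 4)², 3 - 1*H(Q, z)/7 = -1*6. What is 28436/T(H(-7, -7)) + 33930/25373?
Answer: 725612158/3070133 ≈ 236.35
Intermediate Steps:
H(Q, z) = 63 (H(Q, z) = 21 - (-7)*6 = 21 - 7*(-6) = 21 + 42 = 63)
T(j) = 121 (T(j) = (-11)² = 121)
28436/T(H(-7, -7)) + 33930/25373 = 28436/121 + 33930/25373 = 725612158/3070133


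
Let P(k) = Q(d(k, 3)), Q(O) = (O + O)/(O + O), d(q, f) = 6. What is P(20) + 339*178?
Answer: 60343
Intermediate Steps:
Q(O) = 1 (Q(O) = (2*O)/((2*O)) = (2*O)*(1/(2*O)) = 1)
P(k) = 1
P(20) + 339*178 = 1 + 339*178 = 1 + 60342 = 60343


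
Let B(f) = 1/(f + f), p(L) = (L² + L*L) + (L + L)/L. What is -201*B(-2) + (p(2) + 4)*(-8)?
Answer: -247/4 ≈ -61.750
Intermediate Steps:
p(L) = 2 + 2*L² (p(L) = (L² + L²) + (2*L)/L = 2*L² + 2 = 2 + 2*L²)
B(f) = 1/(2*f)
-201*B(-2) + (p(2) + 4)*(-8) = -201/(2*(-2)) + ((2 + 2*2²) + 4)*(-8) = -201*(-1)/(2*2) + ((2 + 2*4) + 4)*(-8) = -201*(-¼) + ((2 + 8) + 4)*(-8) = 201/4 + (10 + 4)*(-8) = 201/4 + 14*(-8) = 201/4 - 112 = -247/4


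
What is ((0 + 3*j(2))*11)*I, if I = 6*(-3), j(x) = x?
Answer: -1188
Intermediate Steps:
I = -18
((0 + 3*j(2))*11)*I = ((0 + 3*2)*11)*(-18) = ((0 + 6)*11)*(-18) = (6*11)*(-18) = 66*(-18) = -1188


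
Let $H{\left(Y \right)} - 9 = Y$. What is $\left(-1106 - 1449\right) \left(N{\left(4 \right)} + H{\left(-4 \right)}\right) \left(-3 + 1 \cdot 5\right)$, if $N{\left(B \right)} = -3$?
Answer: $-10220$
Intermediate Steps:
$H{\left(Y \right)} = 9 + Y$
$\left(-1106 - 1449\right) \left(N{\left(4 \right)} + H{\left(-4 \right)}\right) \left(-3 + 1 \cdot 5\right) = \left(-1106 - 1449\right) \left(-3 + \left(9 - 4\right)\right) \left(-3 + 1 \cdot 5\right) = - 2555 \left(-3 + 5\right) \left(-3 + 5\right) = - 2555 \cdot 2 \cdot 2 = \left(-2555\right) 4 = -10220$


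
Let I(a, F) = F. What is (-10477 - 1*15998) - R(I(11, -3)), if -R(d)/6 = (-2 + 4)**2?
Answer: -26451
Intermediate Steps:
R(d) = -24 (R(d) = -6*(-2 + 4)**2 = -6*2**2 = -6*4 = -24)
(-10477 - 1*15998) - R(I(11, -3)) = (-10477 - 1*15998) - 1*(-24) = (-10477 - 15998) + 24 = -26475 + 24 = -26451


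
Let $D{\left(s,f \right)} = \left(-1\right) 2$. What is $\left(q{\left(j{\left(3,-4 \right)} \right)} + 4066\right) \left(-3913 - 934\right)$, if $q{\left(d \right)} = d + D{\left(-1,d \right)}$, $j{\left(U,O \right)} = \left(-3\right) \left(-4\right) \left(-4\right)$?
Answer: $-19465552$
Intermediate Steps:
$D{\left(s,f \right)} = -2$
$j{\left(U,O \right)} = -48$ ($j{\left(U,O \right)} = 12 \left(-4\right) = -48$)
$q{\left(d \right)} = -2 + d$ ($q{\left(d \right)} = d - 2 = -2 + d$)
$\left(q{\left(j{\left(3,-4 \right)} \right)} + 4066\right) \left(-3913 - 934\right) = \left(\left(-2 - 48\right) + 4066\right) \left(-3913 - 934\right) = \left(-50 + 4066\right) \left(-4847\right) = 4016 \left(-4847\right) = -19465552$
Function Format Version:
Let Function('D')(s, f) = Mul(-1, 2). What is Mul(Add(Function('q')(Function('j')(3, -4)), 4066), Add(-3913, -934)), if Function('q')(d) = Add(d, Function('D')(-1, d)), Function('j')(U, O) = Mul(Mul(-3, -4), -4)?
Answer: -19465552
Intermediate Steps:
Function('D')(s, f) = -2
Function('j')(U, O) = -48 (Function('j')(U, O) = Mul(12, -4) = -48)
Function('q')(d) = Add(-2, d) (Function('q')(d) = Add(d, -2) = Add(-2, d))
Mul(Add(Function('q')(Function('j')(3, -4)), 4066), Add(-3913, -934)) = Mul(Add(Add(-2, -48), 4066), Add(-3913, -934)) = Mul(Add(-50, 4066), -4847) = Mul(4016, -4847) = -19465552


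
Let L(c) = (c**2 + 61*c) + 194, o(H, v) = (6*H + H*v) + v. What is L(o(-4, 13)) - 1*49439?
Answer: -49119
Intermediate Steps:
o(H, v) = v + 6*H + H*v
L(c) = 194 + c**2 + 61*c
L(o(-4, 13)) - 1*49439 = (194 + (13 + 6*(-4) - 4*13)**2 + 61*(13 + 6*(-4) - 4*13)) - 1*49439 = (194 + (13 - 24 - 52)**2 + 61*(13 - 24 - 52)) - 49439 = (194 + (-63)**2 + 61*(-63)) - 49439 = (194 + 3969 - 3843) - 49439 = 320 - 49439 = -49119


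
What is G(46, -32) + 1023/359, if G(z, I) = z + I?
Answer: 6049/359 ≈ 16.850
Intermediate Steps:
G(z, I) = I + z
G(46, -32) + 1023/359 = (-32 + 46) + 1023/359 = 14 + 1023*(1/359) = 14 + 1023/359 = 6049/359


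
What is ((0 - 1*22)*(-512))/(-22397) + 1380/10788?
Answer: -7550681/20134903 ≈ -0.37500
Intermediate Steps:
((0 - 1*22)*(-512))/(-22397) + 1380/10788 = ((0 - 22)*(-512))*(-1/22397) + 1380*(1/10788) = -22*(-512)*(-1/22397) + 115/899 = 11264*(-1/22397) + 115/899 = -11264/22397 + 115/899 = -7550681/20134903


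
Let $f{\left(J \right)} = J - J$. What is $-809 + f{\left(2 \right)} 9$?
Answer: $-809$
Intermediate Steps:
$f{\left(J \right)} = 0$
$-809 + f{\left(2 \right)} 9 = -809 + 0 \cdot 9 = -809 + 0 = -809$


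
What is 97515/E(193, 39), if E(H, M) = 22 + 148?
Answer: 19503/34 ≈ 573.62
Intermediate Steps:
E(H, M) = 170
97515/E(193, 39) = 97515/170 = 97515*(1/170) = 19503/34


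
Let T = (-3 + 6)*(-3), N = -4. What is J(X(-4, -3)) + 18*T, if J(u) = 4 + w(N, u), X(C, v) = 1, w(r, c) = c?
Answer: -157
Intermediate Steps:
T = -9 (T = 3*(-3) = -9)
J(u) = 4 + u
J(X(-4, -3)) + 18*T = (4 + 1) + 18*(-9) = 5 - 162 = -157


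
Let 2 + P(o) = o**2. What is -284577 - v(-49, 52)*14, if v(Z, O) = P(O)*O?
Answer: -2251633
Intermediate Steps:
P(o) = -2 + o**2
v(Z, O) = O*(-2 + O**2) (v(Z, O) = (-2 + O**2)*O = O*(-2 + O**2))
-284577 - v(-49, 52)*14 = -284577 - 52*(-2 + 52**2)*14 = -284577 - 52*(-2 + 2704)*14 = -284577 - 52*2702*14 = -284577 - 140504*14 = -284577 - 1*1967056 = -284577 - 1967056 = -2251633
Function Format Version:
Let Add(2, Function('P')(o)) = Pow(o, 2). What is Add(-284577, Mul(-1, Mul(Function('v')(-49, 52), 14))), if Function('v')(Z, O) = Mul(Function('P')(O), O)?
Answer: -2251633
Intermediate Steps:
Function('P')(o) = Add(-2, Pow(o, 2))
Function('v')(Z, O) = Mul(O, Add(-2, Pow(O, 2))) (Function('v')(Z, O) = Mul(Add(-2, Pow(O, 2)), O) = Mul(O, Add(-2, Pow(O, 2))))
Add(-284577, Mul(-1, Mul(Function('v')(-49, 52), 14))) = Add(-284577, Mul(-1, Mul(Mul(52, Add(-2, Pow(52, 2))), 14))) = Add(-284577, Mul(-1, Mul(Mul(52, Add(-2, 2704)), 14))) = Add(-284577, Mul(-1, Mul(Mul(52, 2702), 14))) = Add(-284577, Mul(-1, Mul(140504, 14))) = Add(-284577, Mul(-1, 1967056)) = Add(-284577, -1967056) = -2251633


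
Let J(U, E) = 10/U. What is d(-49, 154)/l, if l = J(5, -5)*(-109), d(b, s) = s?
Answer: -77/109 ≈ -0.70642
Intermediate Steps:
l = -218 (l = (10/5)*(-109) = (10*(1/5))*(-109) = 2*(-109) = -218)
d(-49, 154)/l = 154/(-218) = 154*(-1/218) = -77/109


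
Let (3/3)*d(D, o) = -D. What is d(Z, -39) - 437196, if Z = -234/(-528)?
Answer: -38473287/88 ≈ -4.3720e+5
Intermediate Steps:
Z = 39/88 (Z = -234*(-1/528) = 39/88 ≈ 0.44318)
d(D, o) = -D
d(Z, -39) - 437196 = -1*39/88 - 437196 = -39/88 - 437196 = -38473287/88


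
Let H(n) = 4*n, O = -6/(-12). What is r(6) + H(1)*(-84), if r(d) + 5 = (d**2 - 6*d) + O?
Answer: -681/2 ≈ -340.50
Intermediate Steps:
O = 1/2 (O = -6*(-1/12) = 1/2 ≈ 0.50000)
r(d) = -9/2 + d**2 - 6*d (r(d) = -5 + ((d**2 - 6*d) + 1/2) = -5 + (1/2 + d**2 - 6*d) = -9/2 + d**2 - 6*d)
r(6) + H(1)*(-84) = (-9/2 + 6**2 - 6*6) + (4*1)*(-84) = (-9/2 + 36 - 36) + 4*(-84) = -9/2 - 336 = -681/2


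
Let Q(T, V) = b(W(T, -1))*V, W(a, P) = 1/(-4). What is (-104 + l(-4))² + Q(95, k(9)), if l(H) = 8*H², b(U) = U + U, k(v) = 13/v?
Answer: 10355/18 ≈ 575.28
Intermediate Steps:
W(a, P) = -¼
b(U) = 2*U
Q(T, V) = -V/2 (Q(T, V) = (2*(-¼))*V = -V/2)
(-104 + l(-4))² + Q(95, k(9)) = (-104 + 8*(-4)²)² - 13/(2*9) = (-104 + 8*16)² - 13/(2*9) = (-104 + 128)² - ½*13/9 = 24² - 13/18 = 576 - 13/18 = 10355/18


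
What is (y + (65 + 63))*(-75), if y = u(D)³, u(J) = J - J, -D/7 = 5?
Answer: -9600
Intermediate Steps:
D = -35 (D = -7*5 = -35)
u(J) = 0
y = 0 (y = 0³ = 0)
(y + (65 + 63))*(-75) = (0 + (65 + 63))*(-75) = (0 + 128)*(-75) = 128*(-75) = -9600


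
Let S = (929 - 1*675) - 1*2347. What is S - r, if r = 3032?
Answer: -5125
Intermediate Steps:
S = -2093 (S = (929 - 675) - 2347 = 254 - 2347 = -2093)
S - r = -2093 - 1*3032 = -2093 - 3032 = -5125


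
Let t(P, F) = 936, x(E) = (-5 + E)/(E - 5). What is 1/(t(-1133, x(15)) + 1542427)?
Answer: 1/1543363 ≈ 6.4794e-7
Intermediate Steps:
x(E) = 1 (x(E) = (-5 + E)/(-5 + E) = 1)
1/(t(-1133, x(15)) + 1542427) = 1/(936 + 1542427) = 1/1543363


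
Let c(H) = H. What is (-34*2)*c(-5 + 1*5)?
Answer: 0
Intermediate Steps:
(-34*2)*c(-5 + 1*5) = (-34*2)*(-5 + 1*5) = -68*(-5 + 5) = -68*0 = 0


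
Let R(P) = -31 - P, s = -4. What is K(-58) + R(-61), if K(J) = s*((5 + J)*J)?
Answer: -12266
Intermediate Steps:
K(J) = -4*J*(5 + J) (K(J) = -4*(5 + J)*J = -4*J*(5 + J))
K(-58) + R(-61) = -4*(-58)*(5 - 58) + (-31 - 1*(-61)) = -4*(-58)*(-53) + (-31 + 61) = -12296 + 30 = -12266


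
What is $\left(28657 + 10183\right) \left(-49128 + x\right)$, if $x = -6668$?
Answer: $-2167116640$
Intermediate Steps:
$\left(28657 + 10183\right) \left(-49128 + x\right) = \left(28657 + 10183\right) \left(-49128 - 6668\right) = 38840 \left(-55796\right) = -2167116640$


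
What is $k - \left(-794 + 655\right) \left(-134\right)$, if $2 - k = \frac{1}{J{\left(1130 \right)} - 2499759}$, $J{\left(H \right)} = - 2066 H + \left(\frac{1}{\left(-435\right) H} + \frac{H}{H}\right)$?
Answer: $- \frac{44256562148320674}{2376318843901} \approx -18624.0$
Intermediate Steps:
$J{\left(H \right)} = 1 - 2066 H - \frac{1}{435 H}$ ($J{\left(H \right)} = - 2066 H + \left(- \frac{1}{435 H} + 1\right) = - 2066 H + \left(1 - \frac{1}{435 H}\right) = 1 - 2066 H - \frac{1}{435 H}$)
$k = \frac{4752638179352}{2376318843901}$ ($k = 2 - \frac{1}{\left(1 - 2334580 - \frac{1}{435 \cdot 1130}\right) - 2499759} = 2 - \frac{1}{\left(1 - 2334580 - \frac{1}{491550}\right) - 2499759} = 2 - \frac{1}{- \frac{1147562307451}{491550} - 2499759} = 2 - \frac{1}{- \frac{2376318843901}{491550}} = 2 - - \frac{491550}{2376318843901} = 2 + \frac{491550}{2376318843901} = \frac{4752638179352}{2376318843901} \approx 2.0$)
$k - \left(-794 + 655\right) \left(-134\right) = \frac{4752638179352}{2376318843901} - \left(-794 + 655\right) \left(-134\right) = \frac{4752638179352}{2376318843901} - \left(-139\right) \left(-134\right) = \frac{4752638179352}{2376318843901} - 18626 = - \frac{44256562148320674}{2376318843901}$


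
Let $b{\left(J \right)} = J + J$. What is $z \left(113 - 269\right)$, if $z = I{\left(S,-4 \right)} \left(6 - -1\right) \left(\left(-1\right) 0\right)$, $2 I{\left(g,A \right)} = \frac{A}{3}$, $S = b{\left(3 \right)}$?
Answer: $0$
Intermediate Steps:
$b{\left(J \right)} = 2 J$
$S = 6$ ($S = 2 \cdot 3 = 6$)
$I{\left(g,A \right)} = \frac{A}{6}$ ($I{\left(g,A \right)} = \frac{\frac{1}{3} A}{2} = \frac{A}{6}$)
$z = 0$ ($z = \frac{1}{6} \left(-4\right) \left(6 - -1\right) \left(\left(-1\right) 0\right) = - \frac{2 \left(6 + 1\right)}{3} \cdot 0 = \left(- \frac{2}{3}\right) 7 \cdot 0 = \left(- \frac{14}{3}\right) 0 = 0$)
$z \left(113 - 269\right) = 0 \left(113 - 269\right) = 0 \left(-156\right) = 0$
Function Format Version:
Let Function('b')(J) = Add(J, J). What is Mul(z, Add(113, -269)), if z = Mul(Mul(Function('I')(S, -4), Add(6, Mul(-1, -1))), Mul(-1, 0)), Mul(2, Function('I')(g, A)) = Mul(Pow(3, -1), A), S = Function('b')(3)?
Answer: 0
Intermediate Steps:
Function('b')(J) = Mul(2, J)
S = 6 (S = Mul(2, 3) = 6)
Function('I')(g, A) = Mul(Rational(1, 6), A) (Function('I')(g, A) = Mul(Rational(1, 2), Mul(Pow(3, -1), A)) = Mul(Rational(1, 2), Mul(Rational(1, 3), A)) = Mul(Rational(1, 6), A))
z = 0 (z = Mul(Mul(Mul(Rational(1, 6), -4), Add(6, Mul(-1, -1))), Mul(-1, 0)) = Mul(Mul(Rational(-2, 3), Add(6, 1)), 0) = Mul(Mul(Rational(-2, 3), 7), 0) = Mul(Rational(-14, 3), 0) = 0)
Mul(z, Add(113, -269)) = Mul(0, Add(113, -269)) = Mul(0, -156) = 0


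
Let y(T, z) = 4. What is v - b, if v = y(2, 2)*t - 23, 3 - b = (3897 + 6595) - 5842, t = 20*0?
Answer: 4624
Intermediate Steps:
t = 0
b = -4647 (b = 3 - ((3897 + 6595) - 5842) = 3 - (10492 - 5842) = 3 - 1*4650 = 3 - 4650 = -4647)
v = -23 (v = 4*0 - 23 = 0 - 23 = -23)
v - b = -23 - 1*(-4647) = -23 + 4647 = 4624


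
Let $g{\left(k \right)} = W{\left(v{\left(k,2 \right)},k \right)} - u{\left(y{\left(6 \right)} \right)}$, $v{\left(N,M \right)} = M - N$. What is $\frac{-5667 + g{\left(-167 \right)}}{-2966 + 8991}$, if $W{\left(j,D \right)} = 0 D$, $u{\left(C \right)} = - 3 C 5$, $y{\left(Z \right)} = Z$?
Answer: $- \frac{5577}{6025} \approx -0.92564$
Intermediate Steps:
$u{\left(C \right)} = - 15 C$
$W{\left(j,D \right)} = 0$
$g{\left(k \right)} = 90$ ($g{\left(k \right)} = 0 - \left(-15\right) 6 = 0 - -90 = 0 + 90 = 90$)
$\frac{-5667 + g{\left(-167 \right)}}{-2966 + 8991} = \frac{-5667 + 90}{-2966 + 8991} = - \frac{5577}{6025}$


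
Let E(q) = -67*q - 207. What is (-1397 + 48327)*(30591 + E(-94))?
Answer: 1721486260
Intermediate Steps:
E(q) = -207 - 67*q
(-1397 + 48327)*(30591 + E(-94)) = (-1397 + 48327)*(30591 + (-207 - 67*(-94))) = 46930*(30591 + (-207 + 6298)) = 46930*(30591 + 6091) = 46930*36682 = 1721486260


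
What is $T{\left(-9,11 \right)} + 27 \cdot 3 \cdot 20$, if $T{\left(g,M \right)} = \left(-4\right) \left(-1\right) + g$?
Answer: $1615$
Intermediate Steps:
$T{\left(g,M \right)} = 4 + g$
$T{\left(-9,11 \right)} + 27 \cdot 3 \cdot 20 = \left(4 - 9\right) + 27 \cdot 3 \cdot 20 = -5 + 81 \cdot 20 = -5 + 1620 = 1615$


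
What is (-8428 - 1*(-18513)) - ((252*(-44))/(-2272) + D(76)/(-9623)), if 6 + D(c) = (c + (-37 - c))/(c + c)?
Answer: 1046834638817/103851416 ≈ 10080.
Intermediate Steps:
D(c) = -6 - 37/(2*c) (D(c) = -6 + (c + (-37 - c))/(c + c) = -6 - 37*1/(2*c) = -6 - 37/(2*c))
(-8428 - 1*(-18513)) - ((252*(-44))/(-2272) + D(76)/(-9623)) = (-8428 - 1*(-18513)) - ((252*(-44))/(-2272) + (-6 - 37/2/76)/(-9623)) = (-8428 + 18513) - (-11088*(-1/2272) + (-6 - 37/2*1/76)*(-1/9623)) = 10085 - (693/142 + (-6 - 37/152)*(-1/9623)) = 10085 - (693/142 - 949/152*(-1/9623)) = 10085 - (693/142 + 949/1462696) = 10085 - 1*506891543/103851416 = 10085 - 506891543/103851416 = 1046834638817/103851416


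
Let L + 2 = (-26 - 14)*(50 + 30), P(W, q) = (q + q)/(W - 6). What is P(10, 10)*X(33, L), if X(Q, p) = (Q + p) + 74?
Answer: -15475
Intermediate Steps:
P(W, q) = 2*q/(-6 + W) (P(W, q) = (2*q)/(-6 + W) = 2*q/(-6 + W))
L = -3202 (L = -2 + (-26 - 14)*(50 + 30) = -2 - 40*80 = -2 - 3200 = -3202)
X(Q, p) = 74 + Q + p
P(10, 10)*X(33, L) = (2*10/(-6 + 10))*(74 + 33 - 3202) = (2*10/4)*(-3095) = (2*10*(1/4))*(-3095) = 5*(-3095) = -15475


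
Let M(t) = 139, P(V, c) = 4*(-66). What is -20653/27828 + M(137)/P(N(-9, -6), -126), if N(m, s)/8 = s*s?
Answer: -776707/612216 ≈ -1.2687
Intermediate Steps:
N(m, s) = 8*s² (N(m, s) = 8*(s*s) = 8*s²)
P(V, c) = -264
-20653/27828 + M(137)/P(N(-9, -6), -126) = -20653/27828 + 139/(-264) = -20653*1/27828 + 139*(-1/264) = -20653/27828 - 139/264 = -776707/612216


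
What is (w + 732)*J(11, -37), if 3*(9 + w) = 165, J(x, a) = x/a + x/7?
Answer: 256740/259 ≈ 991.27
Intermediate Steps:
J(x, a) = x/7 + x/a (J(x, a) = x/a + x*(1/7) = x/a + x/7 = x/7 + x/a)
w = 46 (w = -9 + (1/3)*165 = -9 + 55 = 46)
(w + 732)*J(11, -37) = (46 + 732)*((1/7)*11 + 11/(-37)) = 778*(11/7 + 11*(-1/37)) = 778*(11/7 - 11/37) = 778*(330/259) = 256740/259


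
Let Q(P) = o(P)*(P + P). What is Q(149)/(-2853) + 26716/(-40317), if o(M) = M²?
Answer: -88936460138/38341467 ≈ -2319.6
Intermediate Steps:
Q(P) = 2*P³ (Q(P) = P²*(P + P) = P²*(2*P) = 2*P³)
Q(149)/(-2853) + 26716/(-40317) = (2*149³)/(-2853) + 26716/(-40317) = (2*3307949)*(-1/2853) + 26716*(-1/40317) = 6615898*(-1/2853) - 26716/40317 = -6615898/2853 - 26716/40317 = -88936460138/38341467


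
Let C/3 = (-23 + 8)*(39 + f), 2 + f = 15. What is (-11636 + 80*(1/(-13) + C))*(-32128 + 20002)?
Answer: 31345079448/13 ≈ 2.4112e+9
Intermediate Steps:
f = 13 (f = -2 + 15 = 13)
C = -2340 (C = 3*((-23 + 8)*(39 + 13)) = 3*(-15*52) = 3*(-780) = -2340)
(-11636 + 80*(1/(-13) + C))*(-32128 + 20002) = (-11636 + 80*(1/(-13) - 2340))*(-32128 + 20002) = (-11636 + 80*(-1/13 - 2340))*(-12126) = (-11636 + 80*(-30421/13))*(-12126) = (-11636 - 2433680/13)*(-12126) = -2584948/13*(-12126) = 31345079448/13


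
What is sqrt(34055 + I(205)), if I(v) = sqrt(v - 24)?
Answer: sqrt(34055 + sqrt(181)) ≈ 184.58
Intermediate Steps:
I(v) = sqrt(-24 + v)
sqrt(34055 + I(205)) = sqrt(34055 + sqrt(-24 + 205)) = sqrt(34055 + sqrt(181))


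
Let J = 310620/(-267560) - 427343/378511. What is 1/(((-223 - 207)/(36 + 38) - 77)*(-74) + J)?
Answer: 723388594/4431268782747 ≈ 0.00016325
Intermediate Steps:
J = -1656521285/723388594 (J = 310620*(-1/267560) - 427343*1/378511 = -15531/13378 - 61049/54073 = -1656521285/723388594 ≈ -2.2899)
1/(((-223 - 207)/(36 + 38) - 77)*(-74) + J) = 1/(((-223 - 207)/(36 + 38) - 77)*(-74) - 1656521285/723388594) = 1/((-430/74 - 77)*(-74) - 1656521285/723388594) = 1/((-430*1/74 - 77)*(-74) - 1656521285/723388594) = 1/((-215/37 - 77)*(-74) - 1656521285/723388594) = 1/(-3064/37*(-74) - 1656521285/723388594) = 1/(6128 - 1656521285/723388594) = 1/(4431268782747/723388594) = 723388594/4431268782747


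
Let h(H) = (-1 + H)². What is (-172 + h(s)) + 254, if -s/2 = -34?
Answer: 4571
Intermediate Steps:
s = 68 (s = -2*(-34) = 68)
(-172 + h(s)) + 254 = (-172 + (-1 + 68)²) + 254 = (-172 + 67²) + 254 = (-172 + 4489) + 254 = 4317 + 254 = 4571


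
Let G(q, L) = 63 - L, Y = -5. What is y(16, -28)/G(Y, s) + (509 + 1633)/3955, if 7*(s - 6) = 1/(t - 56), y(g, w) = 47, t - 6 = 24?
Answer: 1601552/1172375 ≈ 1.3661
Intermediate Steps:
t = 30 (t = 6 + 24 = 30)
s = 1091/182 (s = 6 + 1/(7*(30 - 56)) = 6 + (1/7)/(-26) = 6 + (1/7)*(-1/26) = 6 - 1/182 = 1091/182 ≈ 5.9945)
y(16, -28)/G(Y, s) + (509 + 1633)/3955 = 47/(63 - 1*1091/182) + (509 + 1633)/3955 = 47/(63 - 1091/182) + 2142*(1/3955) = 47/(10375/182) + 306/565 = 47*(182/10375) + 306/565 = 8554/10375 + 306/565 = 1601552/1172375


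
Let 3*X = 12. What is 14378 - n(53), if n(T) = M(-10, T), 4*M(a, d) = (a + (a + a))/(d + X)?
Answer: 546369/38 ≈ 14378.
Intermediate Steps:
X = 4 (X = (⅓)*12 = 4)
M(a, d) = 3*a/(4*(4 + d)) (M(a, d) = ((a + (a + a))/(d + 4))/4 = ((a + 2*a)/(4 + d))/4 = ((3*a)/(4 + d))/4 = (3*a/(4 + d))/4 = 3*a/(4*(4 + d)))
n(T) = -15/(2*(4 + T)) (n(T) = (¾)*(-10)/(4 + T) = -15/(2*(4 + T)))
14378 - n(53) = 14378 - (-15)/(8 + 2*53) = 14378 - (-15)/(8 + 106) = 14378 - (-15)/114 = 14378 - 1*(-5/38) = 14378 + 5/38 = 546369/38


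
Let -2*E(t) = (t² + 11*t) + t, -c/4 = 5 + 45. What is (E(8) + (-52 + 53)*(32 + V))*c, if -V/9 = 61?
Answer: 119400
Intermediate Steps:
V = -549 (V = -9*61 = -549)
c = -200 (c = -4*(5 + 45) = -4*50 = -200)
E(t) = -6*t - t²/2 (E(t) = -((t² + 11*t) + t)/2 = -(t² + 12*t)/2 = -6*t - t²/2)
(E(8) + (-52 + 53)*(32 + V))*c = (-½*8*(12 + 8) + (-52 + 53)*(32 - 549))*(-200) = (-½*8*20 + 1*(-517))*(-200) = (-80 - 517)*(-200) = -597*(-200) = 119400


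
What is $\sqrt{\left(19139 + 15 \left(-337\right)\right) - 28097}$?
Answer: $9 i \sqrt{173} \approx 118.38 i$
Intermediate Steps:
$\sqrt{\left(19139 + 15 \left(-337\right)\right) - 28097} = \sqrt{\left(19139 - 5055\right) - 28097} = \sqrt{14084 - 28097} = \sqrt{-14013} = 9 i \sqrt{173}$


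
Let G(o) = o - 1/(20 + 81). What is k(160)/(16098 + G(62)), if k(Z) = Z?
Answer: 16160/1632159 ≈ 0.0099010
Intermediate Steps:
G(o) = -1/101 + o (G(o) = o - 1/101 = -1/101 + o)
k(160)/(16098 + G(62)) = 160/(16098 + (-1/101 + 62)) = 160/(16098 + 6261/101) = 160/(1632159/101) = 160*(101/1632159) = 16160/1632159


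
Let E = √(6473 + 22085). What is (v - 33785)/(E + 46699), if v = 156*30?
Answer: -1359174395/2180768043 + 29105*√28558/2180768043 ≈ -0.62100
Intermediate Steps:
E = √28558 ≈ 168.99
v = 4680
(v - 33785)/(E + 46699) = (4680 - 33785)/(√28558 + 46699) = -29105/(46699 + √28558)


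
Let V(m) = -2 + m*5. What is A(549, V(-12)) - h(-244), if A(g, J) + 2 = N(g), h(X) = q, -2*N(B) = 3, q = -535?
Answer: 1063/2 ≈ 531.50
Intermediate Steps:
V(m) = -2 + 5*m
N(B) = -3/2 (N(B) = -½*3 = -3/2)
h(X) = -535
A(g, J) = -7/2 (A(g, J) = -2 - 3/2 = -7/2)
A(549, V(-12)) - h(-244) = -7/2 - 1*(-535) = -7/2 + 535 = 1063/2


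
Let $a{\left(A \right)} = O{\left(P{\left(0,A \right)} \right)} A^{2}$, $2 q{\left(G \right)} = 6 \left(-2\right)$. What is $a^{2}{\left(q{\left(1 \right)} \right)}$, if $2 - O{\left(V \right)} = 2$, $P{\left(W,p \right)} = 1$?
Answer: $0$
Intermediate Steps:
$O{\left(V \right)} = 0$ ($O{\left(V \right)} = 2 - 2 = 0$)
$q{\left(G \right)} = -6$ ($q{\left(G \right)} = \frac{6 \left(-2\right)}{2} = \frac{1}{2} \left(-12\right) = -6$)
$a{\left(A \right)} = 0$ ($a{\left(A \right)} = 0 A^{2} = 0$)
$a^{2}{\left(q{\left(1 \right)} \right)} = 0^{2} = 0$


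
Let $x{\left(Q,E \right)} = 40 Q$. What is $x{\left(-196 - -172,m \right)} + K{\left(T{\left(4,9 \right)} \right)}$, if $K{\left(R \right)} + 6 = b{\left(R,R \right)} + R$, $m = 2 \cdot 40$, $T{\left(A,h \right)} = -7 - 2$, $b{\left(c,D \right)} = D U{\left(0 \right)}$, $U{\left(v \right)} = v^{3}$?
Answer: $-975$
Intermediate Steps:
$b{\left(c,D \right)} = 0$ ($b{\left(c,D \right)} = D 0^{3} = D 0 = 0$)
$T{\left(A,h \right)} = -9$
$m = 80$
$K{\left(R \right)} = -6 + R$ ($K{\left(R \right)} = -6 + \left(0 + R\right) = -6 + R$)
$x{\left(-196 - -172,m \right)} + K{\left(T{\left(4,9 \right)} \right)} = 40 \left(-196 - -172\right) - 15 = 40 \left(-196 + 172\right) - 15 = 40 \left(-24\right) - 15 = -960 - 15 = -975$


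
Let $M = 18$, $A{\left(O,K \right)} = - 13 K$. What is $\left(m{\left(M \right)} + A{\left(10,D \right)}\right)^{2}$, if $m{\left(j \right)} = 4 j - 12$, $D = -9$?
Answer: $31329$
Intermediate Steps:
$m{\left(j \right)} = -12 + 4 j$
$\left(m{\left(M \right)} + A{\left(10,D \right)}\right)^{2} = \left(\left(-12 + 4 \cdot 18\right) - -117\right)^{2} = \left(\left(-12 + 72\right) + 117\right)^{2} = \left(60 + 117\right)^{2} = 177^{2} = 31329$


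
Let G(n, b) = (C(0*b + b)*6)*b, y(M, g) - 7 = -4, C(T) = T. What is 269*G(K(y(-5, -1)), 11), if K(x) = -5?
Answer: 195294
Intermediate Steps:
y(M, g) = 3 (y(M, g) = 7 - 4 = 3)
G(n, b) = 6*b² (G(n, b) = ((0*b + b)*6)*b = ((0 + b)*6)*b = (b*6)*b = (6*b)*b = 6*b²)
269*G(K(y(-5, -1)), 11) = 269*(6*11²) = 269*(6*121) = 269*726 = 195294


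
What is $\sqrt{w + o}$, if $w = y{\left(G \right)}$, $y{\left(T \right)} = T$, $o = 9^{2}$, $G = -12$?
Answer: $\sqrt{69} \approx 8.3066$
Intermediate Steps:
$o = 81$
$w = -12$
$\sqrt{w + o} = \sqrt{-12 + 81} = \sqrt{69}$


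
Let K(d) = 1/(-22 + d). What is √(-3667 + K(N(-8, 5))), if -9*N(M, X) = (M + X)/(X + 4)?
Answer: I*√1289512894/593 ≈ 60.556*I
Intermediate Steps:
N(M, X) = -(M + X)/(9*(4 + X)) (N(M, X) = -(M + X)/(9*(X + 4)) = -(M + X)/(9*(4 + X)))
√(-3667 + K(N(-8, 5))) = √(-3667 + 1/(-22 + (-1*(-8) - 1*5)/(9*(4 + 5)))) = √(-3667 + 1/(-22 + (⅑)*(8 - 5)/9)) = √(-3667 + 1/(-22 + (⅑)*(⅑)*3)) = √(-3667 + 1/(-22 + 1/27)) = √(-3667 + 1/(-593/27)) = √(-3667 - 27/593) = √(-2174558/593) = I*√1289512894/593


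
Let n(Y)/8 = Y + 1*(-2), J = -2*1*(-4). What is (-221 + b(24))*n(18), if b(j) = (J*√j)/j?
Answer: -28288 + 256*√6/3 ≈ -28079.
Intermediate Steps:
J = 8 (J = -2*(-4) = 8)
n(Y) = -16 + 8*Y (n(Y) = 8*(Y + 1*(-2)) = 8*(Y - 2) = 8*(-2 + Y) = -16 + 8*Y)
b(j) = 8/√j (b(j) = (8*√j)/j = 8/√j)
(-221 + b(24))*n(18) = (-221 + 8/√24)*(-16 + 8*18) = (-221 + 8*(√6/12))*(-16 + 144) = (-221 + 2*√6/3)*128 = -28288 + 256*√6/3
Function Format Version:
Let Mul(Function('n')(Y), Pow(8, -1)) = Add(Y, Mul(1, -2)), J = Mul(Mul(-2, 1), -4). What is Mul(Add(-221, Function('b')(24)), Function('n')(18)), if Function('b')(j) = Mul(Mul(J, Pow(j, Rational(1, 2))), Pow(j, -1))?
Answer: Add(-28288, Mul(Rational(256, 3), Pow(6, Rational(1, 2)))) ≈ -28079.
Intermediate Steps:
J = 8 (J = Mul(-2, -4) = 8)
Function('n')(Y) = Add(-16, Mul(8, Y)) (Function('n')(Y) = Mul(8, Add(Y, Mul(1, -2))) = Mul(8, Add(Y, -2)) = Mul(8, Add(-2, Y)) = Add(-16, Mul(8, Y)))
Function('b')(j) = Mul(8, Pow(j, Rational(-1, 2))) (Function('b')(j) = Mul(Mul(8, Pow(j, Rational(1, 2))), Pow(j, -1)) = Mul(8, Pow(j, Rational(-1, 2))))
Mul(Add(-221, Function('b')(24)), Function('n')(18)) = Mul(Add(-221, Mul(8, Pow(24, Rational(-1, 2)))), Add(-16, Mul(8, 18))) = Mul(Add(-221, Mul(8, Mul(Rational(1, 12), Pow(6, Rational(1, 2))))), Add(-16, 144)) = Mul(Add(-221, Mul(Rational(2, 3), Pow(6, Rational(1, 2)))), 128) = Add(-28288, Mul(Rational(256, 3), Pow(6, Rational(1, 2))))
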